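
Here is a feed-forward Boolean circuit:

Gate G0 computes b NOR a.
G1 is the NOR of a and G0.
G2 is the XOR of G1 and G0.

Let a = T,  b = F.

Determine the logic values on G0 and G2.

G0 = F, G2 = F

G0 = b NOR a = F NOR T = F
G1 = a NOR G0 = T NOR F = F
G2 = G1 XOR G0 = F XOR F = F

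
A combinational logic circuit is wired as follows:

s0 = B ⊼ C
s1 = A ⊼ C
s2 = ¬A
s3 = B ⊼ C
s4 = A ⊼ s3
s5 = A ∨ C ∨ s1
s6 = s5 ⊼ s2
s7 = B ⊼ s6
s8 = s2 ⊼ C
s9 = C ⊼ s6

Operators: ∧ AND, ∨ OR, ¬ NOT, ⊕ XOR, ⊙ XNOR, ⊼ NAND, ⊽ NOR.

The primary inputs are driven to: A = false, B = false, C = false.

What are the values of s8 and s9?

s1 = A NAND C = false NAND false = true
s2 = NOT A = NOT false = true
s5 = A OR C OR s1 = false OR false OR true = true
s6 = s5 NAND s2 = true NAND true = false
s8 = s2 NAND C = true NAND false = true
s9 = C NAND s6 = false NAND false = true

s8 = true, s9 = true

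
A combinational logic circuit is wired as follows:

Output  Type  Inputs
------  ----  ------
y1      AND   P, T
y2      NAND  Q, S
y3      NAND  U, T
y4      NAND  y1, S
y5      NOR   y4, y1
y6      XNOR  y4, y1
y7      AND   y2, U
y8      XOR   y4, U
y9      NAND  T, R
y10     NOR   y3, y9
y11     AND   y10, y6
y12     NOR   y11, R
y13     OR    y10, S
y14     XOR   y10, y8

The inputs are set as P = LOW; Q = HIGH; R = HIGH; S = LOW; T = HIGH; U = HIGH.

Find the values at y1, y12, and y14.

y1 = P AND T = LOW AND HIGH = LOW
y3 = U NAND T = HIGH NAND HIGH = LOW
y4 = y1 NAND S = LOW NAND LOW = HIGH
y6 = y4 XNOR y1 = HIGH XNOR LOW = LOW
y8 = y4 XOR U = HIGH XOR HIGH = LOW
y9 = T NAND R = HIGH NAND HIGH = LOW
y10 = y3 NOR y9 = LOW NOR LOW = HIGH
y11 = y10 AND y6 = HIGH AND LOW = LOW
y12 = y11 NOR R = LOW NOR HIGH = LOW
y14 = y10 XOR y8 = HIGH XOR LOW = HIGH

y1 = LOW, y12 = LOW, y14 = HIGH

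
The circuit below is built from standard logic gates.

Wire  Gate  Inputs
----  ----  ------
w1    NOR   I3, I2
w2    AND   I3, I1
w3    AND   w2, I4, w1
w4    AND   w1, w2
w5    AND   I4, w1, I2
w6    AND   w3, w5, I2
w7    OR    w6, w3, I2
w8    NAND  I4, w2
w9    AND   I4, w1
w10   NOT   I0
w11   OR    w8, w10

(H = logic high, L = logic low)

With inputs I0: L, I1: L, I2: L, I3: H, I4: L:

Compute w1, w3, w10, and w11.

w1 = I3 NOR I2 = H NOR L = L
w2 = I3 AND I1 = H AND L = L
w3 = w2 AND I4 AND w1 = L AND L AND L = L
w8 = I4 NAND w2 = L NAND L = H
w10 = NOT I0 = NOT L = H
w11 = w8 OR w10 = H OR H = H

w1 = L, w3 = L, w10 = H, w11 = H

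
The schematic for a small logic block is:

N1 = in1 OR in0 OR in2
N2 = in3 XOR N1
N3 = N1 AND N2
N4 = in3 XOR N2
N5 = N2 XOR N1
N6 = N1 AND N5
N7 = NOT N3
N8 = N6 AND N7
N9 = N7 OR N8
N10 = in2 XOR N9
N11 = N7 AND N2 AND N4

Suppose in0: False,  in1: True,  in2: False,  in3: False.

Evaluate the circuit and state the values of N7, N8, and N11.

N1 = in1 OR in0 OR in2 = True OR False OR False = True
N2 = in3 XOR N1 = False XOR True = True
N3 = N1 AND N2 = True AND True = True
N4 = in3 XOR N2 = False XOR True = True
N5 = N2 XOR N1 = True XOR True = False
N6 = N1 AND N5 = True AND False = False
N7 = NOT N3 = NOT True = False
N8 = N6 AND N7 = False AND False = False
N11 = N7 AND N2 AND N4 = False AND True AND True = False

N7 = False  N8 = False  N11 = False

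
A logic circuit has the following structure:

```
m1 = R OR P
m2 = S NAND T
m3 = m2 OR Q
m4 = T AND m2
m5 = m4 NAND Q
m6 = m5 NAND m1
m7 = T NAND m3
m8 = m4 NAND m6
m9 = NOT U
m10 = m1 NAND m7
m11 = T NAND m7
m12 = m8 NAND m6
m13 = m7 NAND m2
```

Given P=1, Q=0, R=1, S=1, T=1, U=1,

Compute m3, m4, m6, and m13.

m1 = R OR P = 1 OR 1 = 1
m2 = S NAND T = 1 NAND 1 = 0
m3 = m2 OR Q = 0 OR 0 = 0
m4 = T AND m2 = 1 AND 0 = 0
m5 = m4 NAND Q = 0 NAND 0 = 1
m6 = m5 NAND m1 = 1 NAND 1 = 0
m7 = T NAND m3 = 1 NAND 0 = 1
m13 = m7 NAND m2 = 1 NAND 0 = 1

m3 = 0  m4 = 0  m6 = 0  m13 = 1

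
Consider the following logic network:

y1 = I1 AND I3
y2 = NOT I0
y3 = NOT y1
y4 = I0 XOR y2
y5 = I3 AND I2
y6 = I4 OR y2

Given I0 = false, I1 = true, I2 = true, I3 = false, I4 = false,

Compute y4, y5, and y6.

y4 = true  y5 = false  y6 = true

y2 = NOT I0 = NOT false = true
y4 = I0 XOR y2 = false XOR true = true
y5 = I3 AND I2 = false AND true = false
y6 = I4 OR y2 = false OR true = true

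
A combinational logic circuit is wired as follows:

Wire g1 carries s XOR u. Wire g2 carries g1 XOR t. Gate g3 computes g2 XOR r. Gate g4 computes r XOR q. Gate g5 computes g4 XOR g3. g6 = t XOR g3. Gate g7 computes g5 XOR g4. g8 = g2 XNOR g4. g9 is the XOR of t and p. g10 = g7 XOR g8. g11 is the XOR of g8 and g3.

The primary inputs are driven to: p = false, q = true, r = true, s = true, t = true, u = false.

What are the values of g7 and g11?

g7 = true, g11 = false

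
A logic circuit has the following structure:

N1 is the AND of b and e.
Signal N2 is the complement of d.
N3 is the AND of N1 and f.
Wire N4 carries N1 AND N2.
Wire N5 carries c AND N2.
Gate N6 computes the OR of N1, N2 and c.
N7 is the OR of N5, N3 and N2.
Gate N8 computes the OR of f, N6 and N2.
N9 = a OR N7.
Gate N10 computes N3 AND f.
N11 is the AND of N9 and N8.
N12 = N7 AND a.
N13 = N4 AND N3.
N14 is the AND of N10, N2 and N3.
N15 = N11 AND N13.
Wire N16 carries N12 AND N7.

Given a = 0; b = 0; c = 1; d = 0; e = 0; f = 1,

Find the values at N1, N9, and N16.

N1 = b AND e = 0 AND 0 = 0
N2 = NOT d = NOT 0 = 1
N3 = N1 AND f = 0 AND 1 = 0
N5 = c AND N2 = 1 AND 1 = 1
N7 = N5 OR N3 OR N2 = 1 OR 0 OR 1 = 1
N9 = a OR N7 = 0 OR 1 = 1
N12 = N7 AND a = 1 AND 0 = 0
N16 = N12 AND N7 = 0 AND 1 = 0

N1 = 0  N9 = 1  N16 = 0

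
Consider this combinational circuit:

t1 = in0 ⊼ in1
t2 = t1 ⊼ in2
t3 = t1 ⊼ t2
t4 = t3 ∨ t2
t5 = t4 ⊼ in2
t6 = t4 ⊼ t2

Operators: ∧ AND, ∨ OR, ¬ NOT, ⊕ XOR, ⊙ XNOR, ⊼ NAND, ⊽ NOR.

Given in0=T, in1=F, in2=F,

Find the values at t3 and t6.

t3 = F  t6 = F

t1 = in0 NAND in1 = T NAND F = T
t2 = t1 NAND in2 = T NAND F = T
t3 = t1 NAND t2 = T NAND T = F
t4 = t3 OR t2 = F OR T = T
t6 = t4 NAND t2 = T NAND T = F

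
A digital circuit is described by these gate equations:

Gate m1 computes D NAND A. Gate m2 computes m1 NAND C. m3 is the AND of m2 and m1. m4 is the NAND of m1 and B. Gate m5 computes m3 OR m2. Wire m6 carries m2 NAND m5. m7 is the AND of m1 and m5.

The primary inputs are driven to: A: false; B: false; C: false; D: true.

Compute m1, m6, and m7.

m1 = D NAND A = true NAND false = true
m2 = m1 NAND C = true NAND false = true
m3 = m2 AND m1 = true AND true = true
m5 = m3 OR m2 = true OR true = true
m6 = m2 NAND m5 = true NAND true = false
m7 = m1 AND m5 = true AND true = true

m1 = true  m6 = false  m7 = true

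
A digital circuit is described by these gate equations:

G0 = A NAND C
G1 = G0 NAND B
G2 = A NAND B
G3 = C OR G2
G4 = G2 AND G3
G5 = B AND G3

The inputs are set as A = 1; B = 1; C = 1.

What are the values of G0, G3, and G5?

G0 = 0, G3 = 1, G5 = 1

G0 = A NAND C = 1 NAND 1 = 0
G2 = A NAND B = 1 NAND 1 = 0
G3 = C OR G2 = 1 OR 0 = 1
G5 = B AND G3 = 1 AND 1 = 1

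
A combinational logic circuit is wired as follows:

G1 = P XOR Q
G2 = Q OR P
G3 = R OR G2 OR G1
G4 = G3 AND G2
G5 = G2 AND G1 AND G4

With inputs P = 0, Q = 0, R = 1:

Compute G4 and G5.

G1 = P XOR Q = 0 XOR 0 = 0
G2 = Q OR P = 0 OR 0 = 0
G3 = R OR G2 OR G1 = 1 OR 0 OR 0 = 1
G4 = G3 AND G2 = 1 AND 0 = 0
G5 = G2 AND G1 AND G4 = 0 AND 0 AND 0 = 0

G4 = 0, G5 = 0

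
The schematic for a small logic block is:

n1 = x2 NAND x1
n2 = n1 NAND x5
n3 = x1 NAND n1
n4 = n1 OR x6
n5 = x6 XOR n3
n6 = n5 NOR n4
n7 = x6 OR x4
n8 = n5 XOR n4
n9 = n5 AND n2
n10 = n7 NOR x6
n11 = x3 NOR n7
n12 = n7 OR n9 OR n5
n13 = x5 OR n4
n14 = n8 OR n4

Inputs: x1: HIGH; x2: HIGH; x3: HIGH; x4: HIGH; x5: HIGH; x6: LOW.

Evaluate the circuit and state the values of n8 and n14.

n1 = x2 NAND x1 = HIGH NAND HIGH = LOW
n3 = x1 NAND n1 = HIGH NAND LOW = HIGH
n4 = n1 OR x6 = LOW OR LOW = LOW
n5 = x6 XOR n3 = LOW XOR HIGH = HIGH
n8 = n5 XOR n4 = HIGH XOR LOW = HIGH
n14 = n8 OR n4 = HIGH OR LOW = HIGH

n8 = HIGH, n14 = HIGH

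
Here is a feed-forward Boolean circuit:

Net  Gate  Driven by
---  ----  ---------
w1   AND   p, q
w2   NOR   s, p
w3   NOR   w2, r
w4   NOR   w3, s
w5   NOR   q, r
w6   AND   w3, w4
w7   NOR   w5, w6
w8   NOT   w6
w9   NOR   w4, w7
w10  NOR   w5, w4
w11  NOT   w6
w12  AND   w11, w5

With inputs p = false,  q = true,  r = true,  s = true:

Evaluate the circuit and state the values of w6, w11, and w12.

w2 = s NOR p = true NOR false = false
w3 = w2 NOR r = false NOR true = false
w4 = w3 NOR s = false NOR true = false
w5 = q NOR r = true NOR true = false
w6 = w3 AND w4 = false AND false = false
w11 = NOT w6 = NOT false = true
w12 = w11 AND w5 = true AND false = false

w6 = false, w11 = true, w12 = false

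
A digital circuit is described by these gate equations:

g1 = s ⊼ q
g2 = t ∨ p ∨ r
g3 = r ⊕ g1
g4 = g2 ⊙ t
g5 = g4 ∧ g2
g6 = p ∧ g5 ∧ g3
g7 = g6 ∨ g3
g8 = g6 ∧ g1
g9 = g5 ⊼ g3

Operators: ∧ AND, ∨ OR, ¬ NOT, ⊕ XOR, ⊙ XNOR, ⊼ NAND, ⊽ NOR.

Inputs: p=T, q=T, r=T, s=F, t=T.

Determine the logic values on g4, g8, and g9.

g1 = s NAND q = F NAND T = T
g2 = t OR p OR r = T OR T OR T = T
g3 = r XOR g1 = T XOR T = F
g4 = g2 XNOR t = T XNOR T = T
g5 = g4 AND g2 = T AND T = T
g6 = p AND g5 AND g3 = T AND T AND F = F
g8 = g6 AND g1 = F AND T = F
g9 = g5 NAND g3 = T NAND F = T

g4 = T  g8 = F  g9 = T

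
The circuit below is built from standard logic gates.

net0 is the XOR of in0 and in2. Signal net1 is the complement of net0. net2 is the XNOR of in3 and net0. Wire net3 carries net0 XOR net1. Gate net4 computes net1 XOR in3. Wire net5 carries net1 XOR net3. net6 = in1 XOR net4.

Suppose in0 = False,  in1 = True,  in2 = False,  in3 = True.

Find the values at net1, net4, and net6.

net1 = True, net4 = False, net6 = True

net0 = in0 XOR in2 = False XOR False = False
net1 = NOT net0 = NOT False = True
net4 = net1 XOR in3 = True XOR True = False
net6 = in1 XOR net4 = True XOR False = True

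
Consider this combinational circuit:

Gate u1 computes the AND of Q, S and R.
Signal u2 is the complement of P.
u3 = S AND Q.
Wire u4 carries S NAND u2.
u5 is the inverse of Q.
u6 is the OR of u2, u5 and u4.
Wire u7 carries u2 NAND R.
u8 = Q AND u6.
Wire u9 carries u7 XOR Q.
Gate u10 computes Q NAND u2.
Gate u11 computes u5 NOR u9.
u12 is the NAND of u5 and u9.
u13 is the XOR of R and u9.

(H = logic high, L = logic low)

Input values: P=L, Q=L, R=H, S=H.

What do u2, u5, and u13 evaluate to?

u2 = H, u5 = H, u13 = H

u2 = NOT P = NOT L = H
u5 = NOT Q = NOT L = H
u7 = u2 NAND R = H NAND H = L
u9 = u7 XOR Q = L XOR L = L
u13 = R XOR u9 = H XOR L = H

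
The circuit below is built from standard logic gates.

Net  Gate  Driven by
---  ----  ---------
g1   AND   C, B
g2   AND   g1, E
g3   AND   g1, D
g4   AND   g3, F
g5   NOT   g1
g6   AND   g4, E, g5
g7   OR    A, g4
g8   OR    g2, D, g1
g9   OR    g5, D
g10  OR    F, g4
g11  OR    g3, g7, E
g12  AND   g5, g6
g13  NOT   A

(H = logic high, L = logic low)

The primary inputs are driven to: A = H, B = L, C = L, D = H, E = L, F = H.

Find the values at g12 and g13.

g12 = L, g13 = L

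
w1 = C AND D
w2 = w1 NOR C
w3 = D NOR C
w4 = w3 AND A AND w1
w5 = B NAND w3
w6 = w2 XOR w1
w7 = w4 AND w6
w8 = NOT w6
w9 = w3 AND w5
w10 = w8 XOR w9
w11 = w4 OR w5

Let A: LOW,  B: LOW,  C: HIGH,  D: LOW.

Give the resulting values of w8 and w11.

w8 = HIGH  w11 = HIGH

w1 = C AND D = HIGH AND LOW = LOW
w2 = w1 NOR C = LOW NOR HIGH = LOW
w3 = D NOR C = LOW NOR HIGH = LOW
w4 = w3 AND A AND w1 = LOW AND LOW AND LOW = LOW
w5 = B NAND w3 = LOW NAND LOW = HIGH
w6 = w2 XOR w1 = LOW XOR LOW = LOW
w8 = NOT w6 = NOT LOW = HIGH
w11 = w4 OR w5 = LOW OR HIGH = HIGH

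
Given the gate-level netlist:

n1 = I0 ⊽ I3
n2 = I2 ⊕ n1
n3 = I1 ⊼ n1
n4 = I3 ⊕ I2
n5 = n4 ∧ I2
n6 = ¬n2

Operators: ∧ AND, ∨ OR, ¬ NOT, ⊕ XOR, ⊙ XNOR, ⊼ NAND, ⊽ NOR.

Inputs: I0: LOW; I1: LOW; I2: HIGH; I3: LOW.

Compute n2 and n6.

n2 = LOW, n6 = HIGH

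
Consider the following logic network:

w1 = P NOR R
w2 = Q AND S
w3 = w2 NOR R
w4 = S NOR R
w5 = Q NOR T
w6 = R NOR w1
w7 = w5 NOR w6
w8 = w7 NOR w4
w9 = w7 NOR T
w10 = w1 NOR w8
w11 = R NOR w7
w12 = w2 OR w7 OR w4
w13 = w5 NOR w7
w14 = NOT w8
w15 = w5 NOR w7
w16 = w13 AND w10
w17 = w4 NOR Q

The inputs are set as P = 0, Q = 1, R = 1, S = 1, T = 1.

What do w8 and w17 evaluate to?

w1 = P NOR R = 0 NOR 1 = 0
w4 = S NOR R = 1 NOR 1 = 0
w5 = Q NOR T = 1 NOR 1 = 0
w6 = R NOR w1 = 1 NOR 0 = 0
w7 = w5 NOR w6 = 0 NOR 0 = 1
w8 = w7 NOR w4 = 1 NOR 0 = 0
w17 = w4 NOR Q = 0 NOR 1 = 0

w8 = 0, w17 = 0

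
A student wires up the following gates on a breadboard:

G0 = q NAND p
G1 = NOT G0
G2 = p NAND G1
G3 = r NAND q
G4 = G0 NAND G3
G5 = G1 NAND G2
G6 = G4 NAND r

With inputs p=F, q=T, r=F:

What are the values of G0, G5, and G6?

G0 = T; G5 = T; G6 = T

G0 = q NAND p = T NAND F = T
G1 = NOT G0 = NOT T = F
G2 = p NAND G1 = F NAND F = T
G3 = r NAND q = F NAND T = T
G4 = G0 NAND G3 = T NAND T = F
G5 = G1 NAND G2 = F NAND T = T
G6 = G4 NAND r = F NAND F = T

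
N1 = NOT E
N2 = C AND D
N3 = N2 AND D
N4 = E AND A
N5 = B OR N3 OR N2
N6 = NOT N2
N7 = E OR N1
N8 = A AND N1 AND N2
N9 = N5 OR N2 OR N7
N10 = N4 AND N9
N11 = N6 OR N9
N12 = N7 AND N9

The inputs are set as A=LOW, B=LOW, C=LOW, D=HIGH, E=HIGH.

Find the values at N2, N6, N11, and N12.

N2 = LOW, N6 = HIGH, N11 = HIGH, N12 = HIGH

N1 = NOT E = NOT HIGH = LOW
N2 = C AND D = LOW AND HIGH = LOW
N3 = N2 AND D = LOW AND HIGH = LOW
N5 = B OR N3 OR N2 = LOW OR LOW OR LOW = LOW
N6 = NOT N2 = NOT LOW = HIGH
N7 = E OR N1 = HIGH OR LOW = HIGH
N9 = N5 OR N2 OR N7 = LOW OR LOW OR HIGH = HIGH
N11 = N6 OR N9 = HIGH OR HIGH = HIGH
N12 = N7 AND N9 = HIGH AND HIGH = HIGH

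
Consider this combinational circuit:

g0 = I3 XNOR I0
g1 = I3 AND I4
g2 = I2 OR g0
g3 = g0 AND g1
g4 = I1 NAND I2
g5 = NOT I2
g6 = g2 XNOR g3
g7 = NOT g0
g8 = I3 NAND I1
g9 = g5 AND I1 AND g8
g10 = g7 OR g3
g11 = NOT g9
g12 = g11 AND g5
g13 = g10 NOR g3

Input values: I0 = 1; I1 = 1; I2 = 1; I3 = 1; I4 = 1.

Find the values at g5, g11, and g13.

g0 = I3 XNOR I0 = 1 XNOR 1 = 1
g1 = I3 AND I4 = 1 AND 1 = 1
g3 = g0 AND g1 = 1 AND 1 = 1
g5 = NOT I2 = NOT 1 = 0
g7 = NOT g0 = NOT 1 = 0
g8 = I3 NAND I1 = 1 NAND 1 = 0
g9 = g5 AND I1 AND g8 = 0 AND 1 AND 0 = 0
g10 = g7 OR g3 = 0 OR 1 = 1
g11 = NOT g9 = NOT 0 = 1
g13 = g10 NOR g3 = 1 NOR 1 = 0

g5 = 0, g11 = 1, g13 = 0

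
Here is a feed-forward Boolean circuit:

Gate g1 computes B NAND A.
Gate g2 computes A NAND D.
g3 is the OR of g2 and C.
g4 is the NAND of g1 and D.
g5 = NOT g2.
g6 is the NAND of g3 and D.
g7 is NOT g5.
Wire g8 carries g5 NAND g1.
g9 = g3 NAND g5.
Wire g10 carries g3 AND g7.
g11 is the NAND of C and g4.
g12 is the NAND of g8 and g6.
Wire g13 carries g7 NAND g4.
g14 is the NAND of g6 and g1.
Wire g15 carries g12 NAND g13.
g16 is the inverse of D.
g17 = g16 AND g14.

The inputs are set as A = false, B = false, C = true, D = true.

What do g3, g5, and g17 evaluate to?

g3 = true, g5 = false, g17 = false

g1 = B NAND A = false NAND false = true
g2 = A NAND D = false NAND true = true
g3 = g2 OR C = true OR true = true
g5 = NOT g2 = NOT true = false
g6 = g3 NAND D = true NAND true = false
g14 = g6 NAND g1 = false NAND true = true
g16 = NOT D = NOT true = false
g17 = g16 AND g14 = false AND true = false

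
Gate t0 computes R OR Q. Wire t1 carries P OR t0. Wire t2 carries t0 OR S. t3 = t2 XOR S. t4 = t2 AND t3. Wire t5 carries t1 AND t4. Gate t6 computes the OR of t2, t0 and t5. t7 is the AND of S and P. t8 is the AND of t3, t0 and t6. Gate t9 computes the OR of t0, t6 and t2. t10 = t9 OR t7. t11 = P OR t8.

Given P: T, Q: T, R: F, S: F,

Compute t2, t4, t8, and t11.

t0 = R OR Q = F OR T = T
t1 = P OR t0 = T OR T = T
t2 = t0 OR S = T OR F = T
t3 = t2 XOR S = T XOR F = T
t4 = t2 AND t3 = T AND T = T
t5 = t1 AND t4 = T AND T = T
t6 = t2 OR t0 OR t5 = T OR T OR T = T
t8 = t3 AND t0 AND t6 = T AND T AND T = T
t11 = P OR t8 = T OR T = T

t2 = T; t4 = T; t8 = T; t11 = T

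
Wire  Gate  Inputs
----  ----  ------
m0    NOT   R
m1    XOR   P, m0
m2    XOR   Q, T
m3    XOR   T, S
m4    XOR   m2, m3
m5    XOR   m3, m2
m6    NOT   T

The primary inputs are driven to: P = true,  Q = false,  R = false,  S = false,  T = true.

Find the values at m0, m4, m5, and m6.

m0 = true, m4 = false, m5 = false, m6 = false

m0 = NOT R = NOT false = true
m2 = Q XOR T = false XOR true = true
m3 = T XOR S = true XOR false = true
m4 = m2 XOR m3 = true XOR true = false
m5 = m3 XOR m2 = true XOR true = false
m6 = NOT T = NOT true = false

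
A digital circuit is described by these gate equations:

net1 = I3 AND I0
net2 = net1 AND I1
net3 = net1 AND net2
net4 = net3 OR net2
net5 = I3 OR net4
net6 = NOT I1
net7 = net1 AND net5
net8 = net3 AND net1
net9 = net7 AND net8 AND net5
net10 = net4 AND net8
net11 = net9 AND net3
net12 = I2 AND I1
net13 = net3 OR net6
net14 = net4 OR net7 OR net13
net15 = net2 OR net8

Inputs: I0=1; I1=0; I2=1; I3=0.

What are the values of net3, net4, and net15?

net3 = 0  net4 = 0  net15 = 0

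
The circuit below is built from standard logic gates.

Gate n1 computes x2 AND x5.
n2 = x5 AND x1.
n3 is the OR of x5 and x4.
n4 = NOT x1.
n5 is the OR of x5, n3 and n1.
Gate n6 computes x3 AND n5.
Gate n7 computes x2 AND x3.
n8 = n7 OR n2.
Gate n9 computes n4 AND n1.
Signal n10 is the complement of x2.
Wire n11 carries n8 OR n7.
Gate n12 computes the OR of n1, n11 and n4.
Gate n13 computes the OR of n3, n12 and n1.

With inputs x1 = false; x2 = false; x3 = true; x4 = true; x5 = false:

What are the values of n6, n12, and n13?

n6 = true; n12 = true; n13 = true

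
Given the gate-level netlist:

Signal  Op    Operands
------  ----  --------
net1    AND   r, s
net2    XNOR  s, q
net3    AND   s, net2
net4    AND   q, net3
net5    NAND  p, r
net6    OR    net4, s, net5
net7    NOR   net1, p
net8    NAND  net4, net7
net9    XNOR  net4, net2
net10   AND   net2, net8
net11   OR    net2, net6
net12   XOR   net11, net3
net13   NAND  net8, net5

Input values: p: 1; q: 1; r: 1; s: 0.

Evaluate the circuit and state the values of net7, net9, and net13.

net1 = r AND s = 1 AND 0 = 0
net2 = s XNOR q = 0 XNOR 1 = 0
net3 = s AND net2 = 0 AND 0 = 0
net4 = q AND net3 = 1 AND 0 = 0
net5 = p NAND r = 1 NAND 1 = 0
net7 = net1 NOR p = 0 NOR 1 = 0
net8 = net4 NAND net7 = 0 NAND 0 = 1
net9 = net4 XNOR net2 = 0 XNOR 0 = 1
net13 = net8 NAND net5 = 1 NAND 0 = 1

net7 = 0, net9 = 1, net13 = 1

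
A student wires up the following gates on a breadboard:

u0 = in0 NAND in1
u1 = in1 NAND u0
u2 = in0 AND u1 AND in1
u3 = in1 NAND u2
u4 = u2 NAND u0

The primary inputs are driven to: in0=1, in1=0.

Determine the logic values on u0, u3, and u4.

u0 = in0 NAND in1 = 1 NAND 0 = 1
u1 = in1 NAND u0 = 0 NAND 1 = 1
u2 = in0 AND u1 AND in1 = 1 AND 1 AND 0 = 0
u3 = in1 NAND u2 = 0 NAND 0 = 1
u4 = u2 NAND u0 = 0 NAND 1 = 1

u0 = 1; u3 = 1; u4 = 1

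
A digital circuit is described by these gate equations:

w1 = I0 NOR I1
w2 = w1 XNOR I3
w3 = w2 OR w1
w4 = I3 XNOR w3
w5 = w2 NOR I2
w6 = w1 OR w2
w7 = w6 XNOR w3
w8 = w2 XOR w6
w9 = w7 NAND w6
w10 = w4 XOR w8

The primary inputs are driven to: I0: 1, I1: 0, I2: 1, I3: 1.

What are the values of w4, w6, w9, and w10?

w1 = I0 NOR I1 = 1 NOR 0 = 0
w2 = w1 XNOR I3 = 0 XNOR 1 = 0
w3 = w2 OR w1 = 0 OR 0 = 0
w4 = I3 XNOR w3 = 1 XNOR 0 = 0
w6 = w1 OR w2 = 0 OR 0 = 0
w7 = w6 XNOR w3 = 0 XNOR 0 = 1
w8 = w2 XOR w6 = 0 XOR 0 = 0
w9 = w7 NAND w6 = 1 NAND 0 = 1
w10 = w4 XOR w8 = 0 XOR 0 = 0

w4 = 0, w6 = 0, w9 = 1, w10 = 0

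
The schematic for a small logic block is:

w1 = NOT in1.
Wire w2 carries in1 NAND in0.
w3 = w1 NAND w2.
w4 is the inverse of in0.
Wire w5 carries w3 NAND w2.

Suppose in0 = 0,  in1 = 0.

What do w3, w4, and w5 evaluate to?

w1 = NOT in1 = NOT 0 = 1
w2 = in1 NAND in0 = 0 NAND 0 = 1
w3 = w1 NAND w2 = 1 NAND 1 = 0
w4 = NOT in0 = NOT 0 = 1
w5 = w3 NAND w2 = 0 NAND 1 = 1

w3 = 0  w4 = 1  w5 = 1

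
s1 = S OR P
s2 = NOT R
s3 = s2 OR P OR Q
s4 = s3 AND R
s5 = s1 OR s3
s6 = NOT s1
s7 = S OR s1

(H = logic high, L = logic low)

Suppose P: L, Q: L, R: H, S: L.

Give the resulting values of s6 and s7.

s6 = H, s7 = L

s1 = S OR P = L OR L = L
s6 = NOT s1 = NOT L = H
s7 = S OR s1 = L OR L = L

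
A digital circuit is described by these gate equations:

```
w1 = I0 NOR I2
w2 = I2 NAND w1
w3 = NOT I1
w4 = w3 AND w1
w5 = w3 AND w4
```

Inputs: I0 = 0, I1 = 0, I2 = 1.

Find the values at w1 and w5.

w1 = 0  w5 = 0

w1 = I0 NOR I2 = 0 NOR 1 = 0
w3 = NOT I1 = NOT 0 = 1
w4 = w3 AND w1 = 1 AND 0 = 0
w5 = w3 AND w4 = 1 AND 0 = 0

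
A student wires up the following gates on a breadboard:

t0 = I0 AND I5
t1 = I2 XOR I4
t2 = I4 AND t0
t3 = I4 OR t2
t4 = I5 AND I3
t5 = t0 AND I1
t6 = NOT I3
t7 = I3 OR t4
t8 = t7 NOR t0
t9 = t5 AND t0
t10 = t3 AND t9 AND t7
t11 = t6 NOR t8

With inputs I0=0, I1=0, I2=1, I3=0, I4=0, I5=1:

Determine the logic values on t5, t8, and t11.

t0 = I0 AND I5 = 0 AND 1 = 0
t4 = I5 AND I3 = 1 AND 0 = 0
t5 = t0 AND I1 = 0 AND 0 = 0
t6 = NOT I3 = NOT 0 = 1
t7 = I3 OR t4 = 0 OR 0 = 0
t8 = t7 NOR t0 = 0 NOR 0 = 1
t11 = t6 NOR t8 = 1 NOR 1 = 0

t5 = 0  t8 = 1  t11 = 0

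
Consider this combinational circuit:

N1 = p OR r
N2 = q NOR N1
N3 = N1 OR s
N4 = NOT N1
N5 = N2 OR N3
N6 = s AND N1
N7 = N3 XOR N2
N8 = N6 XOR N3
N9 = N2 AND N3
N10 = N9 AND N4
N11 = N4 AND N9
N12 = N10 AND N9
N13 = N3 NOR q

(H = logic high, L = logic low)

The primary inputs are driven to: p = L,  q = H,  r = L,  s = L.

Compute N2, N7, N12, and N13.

N2 = L, N7 = L, N12 = L, N13 = L

N1 = p OR r = L OR L = L
N2 = q NOR N1 = H NOR L = L
N3 = N1 OR s = L OR L = L
N4 = NOT N1 = NOT L = H
N7 = N3 XOR N2 = L XOR L = L
N9 = N2 AND N3 = L AND L = L
N10 = N9 AND N4 = L AND H = L
N12 = N10 AND N9 = L AND L = L
N13 = N3 NOR q = L NOR H = L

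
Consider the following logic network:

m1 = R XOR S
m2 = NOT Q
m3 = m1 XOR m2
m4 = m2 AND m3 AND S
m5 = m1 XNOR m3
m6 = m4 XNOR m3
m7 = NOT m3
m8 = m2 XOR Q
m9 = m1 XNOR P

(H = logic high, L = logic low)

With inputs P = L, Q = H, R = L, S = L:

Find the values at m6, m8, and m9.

m1 = R XOR S = L XOR L = L
m2 = NOT Q = NOT H = L
m3 = m1 XOR m2 = L XOR L = L
m4 = m2 AND m3 AND S = L AND L AND L = L
m6 = m4 XNOR m3 = L XNOR L = H
m8 = m2 XOR Q = L XOR H = H
m9 = m1 XNOR P = L XNOR L = H

m6 = H, m8 = H, m9 = H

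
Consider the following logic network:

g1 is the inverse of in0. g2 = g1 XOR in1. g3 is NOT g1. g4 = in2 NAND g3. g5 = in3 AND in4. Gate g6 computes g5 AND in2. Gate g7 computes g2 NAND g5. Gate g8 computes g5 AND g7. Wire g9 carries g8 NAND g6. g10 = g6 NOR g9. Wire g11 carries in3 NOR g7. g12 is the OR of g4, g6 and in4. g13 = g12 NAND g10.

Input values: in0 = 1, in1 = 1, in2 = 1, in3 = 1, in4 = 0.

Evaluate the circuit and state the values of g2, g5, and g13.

g2 = 1  g5 = 0  g13 = 1

g1 = NOT in0 = NOT 1 = 0
g2 = g1 XOR in1 = 0 XOR 1 = 1
g3 = NOT g1 = NOT 0 = 1
g4 = in2 NAND g3 = 1 NAND 1 = 0
g5 = in3 AND in4 = 1 AND 0 = 0
g6 = g5 AND in2 = 0 AND 1 = 0
g7 = g2 NAND g5 = 1 NAND 0 = 1
g8 = g5 AND g7 = 0 AND 1 = 0
g9 = g8 NAND g6 = 0 NAND 0 = 1
g10 = g6 NOR g9 = 0 NOR 1 = 0
g12 = g4 OR g6 OR in4 = 0 OR 0 OR 0 = 0
g13 = g12 NAND g10 = 0 NAND 0 = 1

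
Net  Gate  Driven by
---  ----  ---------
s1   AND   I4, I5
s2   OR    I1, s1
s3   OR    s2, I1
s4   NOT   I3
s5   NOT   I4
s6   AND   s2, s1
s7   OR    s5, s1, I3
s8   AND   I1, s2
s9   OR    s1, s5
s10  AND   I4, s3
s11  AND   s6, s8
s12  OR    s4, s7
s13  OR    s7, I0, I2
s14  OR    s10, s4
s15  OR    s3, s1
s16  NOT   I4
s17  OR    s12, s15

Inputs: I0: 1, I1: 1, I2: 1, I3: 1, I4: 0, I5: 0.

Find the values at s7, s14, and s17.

s7 = 1, s14 = 0, s17 = 1

s1 = I4 AND I5 = 0 AND 0 = 0
s2 = I1 OR s1 = 1 OR 0 = 1
s3 = s2 OR I1 = 1 OR 1 = 1
s4 = NOT I3 = NOT 1 = 0
s5 = NOT I4 = NOT 0 = 1
s7 = s5 OR s1 OR I3 = 1 OR 0 OR 1 = 1
s10 = I4 AND s3 = 0 AND 1 = 0
s12 = s4 OR s7 = 0 OR 1 = 1
s14 = s10 OR s4 = 0 OR 0 = 0
s15 = s3 OR s1 = 1 OR 0 = 1
s17 = s12 OR s15 = 1 OR 1 = 1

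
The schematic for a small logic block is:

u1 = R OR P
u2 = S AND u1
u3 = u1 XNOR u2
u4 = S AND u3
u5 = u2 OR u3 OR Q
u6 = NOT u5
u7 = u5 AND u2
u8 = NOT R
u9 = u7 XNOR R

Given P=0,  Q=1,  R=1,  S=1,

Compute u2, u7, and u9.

u2 = 1, u7 = 1, u9 = 1

u1 = R OR P = 1 OR 0 = 1
u2 = S AND u1 = 1 AND 1 = 1
u3 = u1 XNOR u2 = 1 XNOR 1 = 1
u5 = u2 OR u3 OR Q = 1 OR 1 OR 1 = 1
u7 = u5 AND u2 = 1 AND 1 = 1
u9 = u7 XNOR R = 1 XNOR 1 = 1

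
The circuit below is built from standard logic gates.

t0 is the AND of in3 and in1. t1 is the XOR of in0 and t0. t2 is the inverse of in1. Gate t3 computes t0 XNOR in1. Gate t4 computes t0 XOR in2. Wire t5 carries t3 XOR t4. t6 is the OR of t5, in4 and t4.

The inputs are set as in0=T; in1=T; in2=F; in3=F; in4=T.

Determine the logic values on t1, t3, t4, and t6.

t0 = in3 AND in1 = F AND T = F
t1 = in0 XOR t0 = T XOR F = T
t3 = t0 XNOR in1 = F XNOR T = F
t4 = t0 XOR in2 = F XOR F = F
t5 = t3 XOR t4 = F XOR F = F
t6 = t5 OR in4 OR t4 = F OR T OR F = T

t1 = T, t3 = F, t4 = F, t6 = T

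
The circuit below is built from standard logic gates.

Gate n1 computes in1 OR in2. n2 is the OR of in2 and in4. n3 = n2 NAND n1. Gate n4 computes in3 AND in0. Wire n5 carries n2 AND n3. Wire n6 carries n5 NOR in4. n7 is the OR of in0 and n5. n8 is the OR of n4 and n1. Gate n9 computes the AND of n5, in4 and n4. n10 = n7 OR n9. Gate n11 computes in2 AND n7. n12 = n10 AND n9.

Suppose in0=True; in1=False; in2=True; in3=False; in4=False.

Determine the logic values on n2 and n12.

n2 = True; n12 = False

n1 = in1 OR in2 = False OR True = True
n2 = in2 OR in4 = True OR False = True
n3 = n2 NAND n1 = True NAND True = False
n4 = in3 AND in0 = False AND True = False
n5 = n2 AND n3 = True AND False = False
n7 = in0 OR n5 = True OR False = True
n9 = n5 AND in4 AND n4 = False AND False AND False = False
n10 = n7 OR n9 = True OR False = True
n12 = n10 AND n9 = True AND False = False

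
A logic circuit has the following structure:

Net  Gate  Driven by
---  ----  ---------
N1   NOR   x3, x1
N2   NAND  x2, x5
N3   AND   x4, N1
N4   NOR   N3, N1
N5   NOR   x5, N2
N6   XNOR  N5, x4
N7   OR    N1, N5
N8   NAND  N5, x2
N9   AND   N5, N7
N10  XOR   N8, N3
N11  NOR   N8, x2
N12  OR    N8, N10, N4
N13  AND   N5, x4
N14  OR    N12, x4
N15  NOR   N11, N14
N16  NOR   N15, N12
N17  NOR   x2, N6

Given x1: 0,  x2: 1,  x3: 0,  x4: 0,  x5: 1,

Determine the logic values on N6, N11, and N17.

N2 = x2 NAND x5 = 1 NAND 1 = 0
N5 = x5 NOR N2 = 1 NOR 0 = 0
N6 = N5 XNOR x4 = 0 XNOR 0 = 1
N8 = N5 NAND x2 = 0 NAND 1 = 1
N11 = N8 NOR x2 = 1 NOR 1 = 0
N17 = x2 NOR N6 = 1 NOR 1 = 0

N6 = 1; N11 = 0; N17 = 0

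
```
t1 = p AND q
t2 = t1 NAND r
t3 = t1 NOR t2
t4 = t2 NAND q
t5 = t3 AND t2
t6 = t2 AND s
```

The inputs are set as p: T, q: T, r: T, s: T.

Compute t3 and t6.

t1 = p AND q = T AND T = T
t2 = t1 NAND r = T NAND T = F
t3 = t1 NOR t2 = T NOR F = F
t6 = t2 AND s = F AND T = F

t3 = F, t6 = F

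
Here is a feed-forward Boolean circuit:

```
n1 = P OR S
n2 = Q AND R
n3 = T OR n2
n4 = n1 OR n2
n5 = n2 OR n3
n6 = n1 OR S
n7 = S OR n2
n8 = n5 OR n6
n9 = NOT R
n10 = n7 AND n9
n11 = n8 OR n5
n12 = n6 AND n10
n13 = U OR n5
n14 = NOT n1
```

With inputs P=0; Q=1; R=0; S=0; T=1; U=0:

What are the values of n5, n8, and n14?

n5 = 1; n8 = 1; n14 = 1

n1 = P OR S = 0 OR 0 = 0
n2 = Q AND R = 1 AND 0 = 0
n3 = T OR n2 = 1 OR 0 = 1
n5 = n2 OR n3 = 0 OR 1 = 1
n6 = n1 OR S = 0 OR 0 = 0
n8 = n5 OR n6 = 1 OR 0 = 1
n14 = NOT n1 = NOT 0 = 1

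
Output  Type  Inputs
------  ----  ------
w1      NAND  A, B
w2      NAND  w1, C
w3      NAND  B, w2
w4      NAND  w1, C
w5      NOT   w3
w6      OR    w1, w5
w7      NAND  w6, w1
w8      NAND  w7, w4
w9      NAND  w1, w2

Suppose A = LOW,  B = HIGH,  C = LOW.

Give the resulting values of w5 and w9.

w5 = HIGH, w9 = LOW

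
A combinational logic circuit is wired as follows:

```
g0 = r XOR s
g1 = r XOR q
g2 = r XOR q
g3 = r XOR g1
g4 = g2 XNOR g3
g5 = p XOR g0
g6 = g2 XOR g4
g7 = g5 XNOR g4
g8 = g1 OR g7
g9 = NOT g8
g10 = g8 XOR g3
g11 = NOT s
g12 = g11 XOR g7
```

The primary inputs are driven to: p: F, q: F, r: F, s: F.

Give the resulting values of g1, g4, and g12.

g1 = F  g4 = T  g12 = T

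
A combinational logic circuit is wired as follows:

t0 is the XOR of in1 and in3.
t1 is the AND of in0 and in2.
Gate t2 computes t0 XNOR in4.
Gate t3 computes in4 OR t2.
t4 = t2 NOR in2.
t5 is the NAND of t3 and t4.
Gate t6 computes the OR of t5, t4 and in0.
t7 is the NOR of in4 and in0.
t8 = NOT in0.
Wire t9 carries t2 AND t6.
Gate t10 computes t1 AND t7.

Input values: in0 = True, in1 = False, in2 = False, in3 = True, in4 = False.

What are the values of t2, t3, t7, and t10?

t0 = in1 XOR in3 = False XOR True = True
t1 = in0 AND in2 = True AND False = False
t2 = t0 XNOR in4 = True XNOR False = False
t3 = in4 OR t2 = False OR False = False
t7 = in4 NOR in0 = False NOR True = False
t10 = t1 AND t7 = False AND False = False

t2 = False  t3 = False  t7 = False  t10 = False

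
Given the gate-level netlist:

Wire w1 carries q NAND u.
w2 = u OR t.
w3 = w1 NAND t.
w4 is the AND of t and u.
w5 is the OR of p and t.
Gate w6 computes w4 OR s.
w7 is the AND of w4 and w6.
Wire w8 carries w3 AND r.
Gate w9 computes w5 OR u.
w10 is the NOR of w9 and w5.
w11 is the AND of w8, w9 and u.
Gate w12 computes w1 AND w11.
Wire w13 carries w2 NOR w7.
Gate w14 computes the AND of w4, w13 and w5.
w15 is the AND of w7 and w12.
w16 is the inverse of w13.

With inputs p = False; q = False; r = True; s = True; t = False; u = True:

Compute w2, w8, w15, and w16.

w2 = True, w8 = True, w15 = False, w16 = True

w1 = q NAND u = False NAND True = True
w2 = u OR t = True OR False = True
w3 = w1 NAND t = True NAND False = True
w4 = t AND u = False AND True = False
w5 = p OR t = False OR False = False
w6 = w4 OR s = False OR True = True
w7 = w4 AND w6 = False AND True = False
w8 = w3 AND r = True AND True = True
w9 = w5 OR u = False OR True = True
w11 = w8 AND w9 AND u = True AND True AND True = True
w12 = w1 AND w11 = True AND True = True
w13 = w2 NOR w7 = True NOR False = False
w15 = w7 AND w12 = False AND True = False
w16 = NOT w13 = NOT False = True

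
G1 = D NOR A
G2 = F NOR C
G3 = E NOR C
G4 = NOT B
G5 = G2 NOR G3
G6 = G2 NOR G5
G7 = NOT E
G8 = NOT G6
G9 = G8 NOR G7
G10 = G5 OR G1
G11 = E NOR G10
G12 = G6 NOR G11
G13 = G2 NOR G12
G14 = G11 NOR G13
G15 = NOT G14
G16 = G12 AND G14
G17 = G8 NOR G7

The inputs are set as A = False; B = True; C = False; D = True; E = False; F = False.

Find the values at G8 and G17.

G8 = True, G17 = False

G2 = F NOR C = False NOR False = True
G3 = E NOR C = False NOR False = True
G5 = G2 NOR G3 = True NOR True = False
G6 = G2 NOR G5 = True NOR False = False
G7 = NOT E = NOT False = True
G8 = NOT G6 = NOT False = True
G17 = G8 NOR G7 = True NOR True = False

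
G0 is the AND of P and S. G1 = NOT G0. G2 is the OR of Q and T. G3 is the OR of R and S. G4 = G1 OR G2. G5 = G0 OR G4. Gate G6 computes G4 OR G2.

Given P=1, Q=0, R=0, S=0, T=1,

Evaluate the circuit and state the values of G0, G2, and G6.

G0 = P AND S = 1 AND 0 = 0
G1 = NOT G0 = NOT 0 = 1
G2 = Q OR T = 0 OR 1 = 1
G4 = G1 OR G2 = 1 OR 1 = 1
G6 = G4 OR G2 = 1 OR 1 = 1

G0 = 0, G2 = 1, G6 = 1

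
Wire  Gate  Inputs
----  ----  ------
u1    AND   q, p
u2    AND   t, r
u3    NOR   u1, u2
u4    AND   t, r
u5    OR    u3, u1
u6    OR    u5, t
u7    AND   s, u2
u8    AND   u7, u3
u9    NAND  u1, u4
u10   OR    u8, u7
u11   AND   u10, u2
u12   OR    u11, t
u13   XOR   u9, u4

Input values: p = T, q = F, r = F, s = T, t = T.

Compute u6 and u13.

u1 = q AND p = F AND T = F
u2 = t AND r = T AND F = F
u3 = u1 NOR u2 = F NOR F = T
u4 = t AND r = T AND F = F
u5 = u3 OR u1 = T OR F = T
u6 = u5 OR t = T OR T = T
u9 = u1 NAND u4 = F NAND F = T
u13 = u9 XOR u4 = T XOR F = T

u6 = T, u13 = T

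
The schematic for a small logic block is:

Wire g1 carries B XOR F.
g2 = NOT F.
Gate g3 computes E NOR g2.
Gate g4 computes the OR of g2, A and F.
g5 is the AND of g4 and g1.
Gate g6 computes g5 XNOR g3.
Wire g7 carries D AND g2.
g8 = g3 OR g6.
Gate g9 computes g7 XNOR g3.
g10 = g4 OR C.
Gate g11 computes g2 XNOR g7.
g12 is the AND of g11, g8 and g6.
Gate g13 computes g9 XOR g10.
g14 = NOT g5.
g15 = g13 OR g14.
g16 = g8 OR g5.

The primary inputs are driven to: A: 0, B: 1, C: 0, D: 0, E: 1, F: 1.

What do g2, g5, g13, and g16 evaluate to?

g2 = 0; g5 = 0; g13 = 0; g16 = 1

g1 = B XOR F = 1 XOR 1 = 0
g2 = NOT F = NOT 1 = 0
g3 = E NOR g2 = 1 NOR 0 = 0
g4 = g2 OR A OR F = 0 OR 0 OR 1 = 1
g5 = g4 AND g1 = 1 AND 0 = 0
g6 = g5 XNOR g3 = 0 XNOR 0 = 1
g7 = D AND g2 = 0 AND 0 = 0
g8 = g3 OR g6 = 0 OR 1 = 1
g9 = g7 XNOR g3 = 0 XNOR 0 = 1
g10 = g4 OR C = 1 OR 0 = 1
g13 = g9 XOR g10 = 1 XOR 1 = 0
g16 = g8 OR g5 = 1 OR 0 = 1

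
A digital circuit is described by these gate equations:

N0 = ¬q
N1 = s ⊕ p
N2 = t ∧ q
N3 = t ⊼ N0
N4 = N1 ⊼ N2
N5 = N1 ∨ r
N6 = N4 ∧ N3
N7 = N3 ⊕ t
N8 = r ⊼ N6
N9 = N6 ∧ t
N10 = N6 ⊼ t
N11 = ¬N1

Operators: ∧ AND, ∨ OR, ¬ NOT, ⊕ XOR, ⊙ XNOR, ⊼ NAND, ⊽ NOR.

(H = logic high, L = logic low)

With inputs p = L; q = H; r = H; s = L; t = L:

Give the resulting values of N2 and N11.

N2 = L, N11 = H

N1 = s XOR p = L XOR L = L
N2 = t AND q = L AND H = L
N11 = NOT N1 = NOT L = H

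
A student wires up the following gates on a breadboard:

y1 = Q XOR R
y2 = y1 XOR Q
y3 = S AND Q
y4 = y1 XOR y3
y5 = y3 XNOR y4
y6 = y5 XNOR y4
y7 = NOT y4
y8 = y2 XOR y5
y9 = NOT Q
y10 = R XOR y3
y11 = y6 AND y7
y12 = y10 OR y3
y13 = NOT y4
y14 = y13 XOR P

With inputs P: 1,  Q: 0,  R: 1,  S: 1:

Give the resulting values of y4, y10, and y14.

y1 = Q XOR R = 0 XOR 1 = 1
y3 = S AND Q = 1 AND 0 = 0
y4 = y1 XOR y3 = 1 XOR 0 = 1
y10 = R XOR y3 = 1 XOR 0 = 1
y13 = NOT y4 = NOT 1 = 0
y14 = y13 XOR P = 0 XOR 1 = 1

y4 = 1; y10 = 1; y14 = 1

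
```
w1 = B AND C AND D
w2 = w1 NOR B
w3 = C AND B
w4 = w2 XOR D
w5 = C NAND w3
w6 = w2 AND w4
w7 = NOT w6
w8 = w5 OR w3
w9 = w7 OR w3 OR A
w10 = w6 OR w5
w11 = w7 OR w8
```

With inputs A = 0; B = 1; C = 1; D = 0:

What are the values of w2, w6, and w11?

w2 = 0; w6 = 0; w11 = 1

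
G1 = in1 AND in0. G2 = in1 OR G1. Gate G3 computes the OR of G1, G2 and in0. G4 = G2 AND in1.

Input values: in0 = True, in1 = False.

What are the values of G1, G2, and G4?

G1 = False, G2 = False, G4 = False

G1 = in1 AND in0 = False AND True = False
G2 = in1 OR G1 = False OR False = False
G4 = G2 AND in1 = False AND False = False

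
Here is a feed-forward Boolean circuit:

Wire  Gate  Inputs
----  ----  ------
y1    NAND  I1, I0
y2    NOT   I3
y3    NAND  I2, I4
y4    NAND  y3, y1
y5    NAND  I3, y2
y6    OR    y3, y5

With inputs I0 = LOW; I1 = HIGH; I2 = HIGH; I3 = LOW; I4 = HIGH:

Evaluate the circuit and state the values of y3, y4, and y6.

y1 = I1 NAND I0 = HIGH NAND LOW = HIGH
y2 = NOT I3 = NOT LOW = HIGH
y3 = I2 NAND I4 = HIGH NAND HIGH = LOW
y4 = y3 NAND y1 = LOW NAND HIGH = HIGH
y5 = I3 NAND y2 = LOW NAND HIGH = HIGH
y6 = y3 OR y5 = LOW OR HIGH = HIGH

y3 = LOW, y4 = HIGH, y6 = HIGH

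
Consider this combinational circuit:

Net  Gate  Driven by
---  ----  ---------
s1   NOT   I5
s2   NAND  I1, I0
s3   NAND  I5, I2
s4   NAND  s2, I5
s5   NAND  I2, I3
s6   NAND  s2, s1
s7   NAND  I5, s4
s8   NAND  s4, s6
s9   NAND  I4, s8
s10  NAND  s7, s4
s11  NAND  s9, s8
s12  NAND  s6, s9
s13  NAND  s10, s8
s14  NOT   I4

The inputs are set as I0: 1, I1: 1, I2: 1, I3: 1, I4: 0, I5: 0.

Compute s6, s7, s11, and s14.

s1 = NOT I5 = NOT 0 = 1
s2 = I1 NAND I0 = 1 NAND 1 = 0
s4 = s2 NAND I5 = 0 NAND 0 = 1
s6 = s2 NAND s1 = 0 NAND 1 = 1
s7 = I5 NAND s4 = 0 NAND 1 = 1
s8 = s4 NAND s6 = 1 NAND 1 = 0
s9 = I4 NAND s8 = 0 NAND 0 = 1
s11 = s9 NAND s8 = 1 NAND 0 = 1
s14 = NOT I4 = NOT 0 = 1

s6 = 1, s7 = 1, s11 = 1, s14 = 1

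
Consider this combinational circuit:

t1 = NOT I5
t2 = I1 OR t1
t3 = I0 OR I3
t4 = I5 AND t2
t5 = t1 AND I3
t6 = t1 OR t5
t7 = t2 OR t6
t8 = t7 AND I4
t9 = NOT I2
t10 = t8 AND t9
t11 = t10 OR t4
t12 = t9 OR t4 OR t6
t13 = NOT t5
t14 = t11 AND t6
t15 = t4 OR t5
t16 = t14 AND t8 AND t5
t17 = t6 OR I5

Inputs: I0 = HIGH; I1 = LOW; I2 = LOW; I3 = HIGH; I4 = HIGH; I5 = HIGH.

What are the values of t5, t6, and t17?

t5 = LOW, t6 = LOW, t17 = HIGH

t1 = NOT I5 = NOT HIGH = LOW
t5 = t1 AND I3 = LOW AND HIGH = LOW
t6 = t1 OR t5 = LOW OR LOW = LOW
t17 = t6 OR I5 = LOW OR HIGH = HIGH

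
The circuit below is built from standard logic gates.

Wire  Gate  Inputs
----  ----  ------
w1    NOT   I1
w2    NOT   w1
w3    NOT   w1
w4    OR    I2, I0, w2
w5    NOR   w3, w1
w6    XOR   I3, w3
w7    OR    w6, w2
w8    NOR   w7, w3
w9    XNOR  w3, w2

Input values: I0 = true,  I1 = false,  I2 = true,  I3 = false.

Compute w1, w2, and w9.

w1 = NOT I1 = NOT false = true
w2 = NOT w1 = NOT true = false
w3 = NOT w1 = NOT true = false
w9 = w3 XNOR w2 = false XNOR false = true

w1 = true, w2 = false, w9 = true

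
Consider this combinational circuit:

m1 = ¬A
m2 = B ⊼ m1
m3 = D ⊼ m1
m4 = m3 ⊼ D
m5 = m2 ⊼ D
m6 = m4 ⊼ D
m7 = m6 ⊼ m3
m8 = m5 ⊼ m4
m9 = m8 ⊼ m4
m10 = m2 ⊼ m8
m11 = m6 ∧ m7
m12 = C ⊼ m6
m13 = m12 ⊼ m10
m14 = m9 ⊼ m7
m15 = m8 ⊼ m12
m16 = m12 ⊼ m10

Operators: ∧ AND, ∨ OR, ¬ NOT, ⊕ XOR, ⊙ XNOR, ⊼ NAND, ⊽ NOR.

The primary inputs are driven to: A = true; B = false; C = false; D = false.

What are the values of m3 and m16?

m3 = true, m16 = false

m1 = NOT A = NOT true = false
m2 = B NAND m1 = false NAND false = true
m3 = D NAND m1 = false NAND false = true
m4 = m3 NAND D = true NAND false = true
m5 = m2 NAND D = true NAND false = true
m6 = m4 NAND D = true NAND false = true
m8 = m5 NAND m4 = true NAND true = false
m10 = m2 NAND m8 = true NAND false = true
m12 = C NAND m6 = false NAND true = true
m16 = m12 NAND m10 = true NAND true = false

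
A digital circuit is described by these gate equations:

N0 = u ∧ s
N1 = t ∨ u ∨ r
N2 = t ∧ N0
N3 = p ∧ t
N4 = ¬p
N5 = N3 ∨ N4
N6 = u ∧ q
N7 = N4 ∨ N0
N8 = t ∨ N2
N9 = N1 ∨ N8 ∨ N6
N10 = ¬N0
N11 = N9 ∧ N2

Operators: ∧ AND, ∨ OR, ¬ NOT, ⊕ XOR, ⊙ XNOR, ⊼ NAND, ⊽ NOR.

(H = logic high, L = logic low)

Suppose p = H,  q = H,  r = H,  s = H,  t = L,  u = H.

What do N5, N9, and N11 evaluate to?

N0 = u AND s = H AND H = H
N1 = t OR u OR r = L OR H OR H = H
N2 = t AND N0 = L AND H = L
N3 = p AND t = H AND L = L
N4 = NOT p = NOT H = L
N5 = N3 OR N4 = L OR L = L
N6 = u AND q = H AND H = H
N8 = t OR N2 = L OR L = L
N9 = N1 OR N8 OR N6 = H OR L OR H = H
N11 = N9 AND N2 = H AND L = L

N5 = L  N9 = H  N11 = L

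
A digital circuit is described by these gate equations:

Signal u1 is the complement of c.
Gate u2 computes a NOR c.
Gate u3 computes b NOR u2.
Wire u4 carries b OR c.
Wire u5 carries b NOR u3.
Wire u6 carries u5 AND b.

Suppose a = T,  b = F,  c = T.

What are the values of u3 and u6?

u3 = T  u6 = F

u2 = a NOR c = T NOR T = F
u3 = b NOR u2 = F NOR F = T
u5 = b NOR u3 = F NOR T = F
u6 = u5 AND b = F AND F = F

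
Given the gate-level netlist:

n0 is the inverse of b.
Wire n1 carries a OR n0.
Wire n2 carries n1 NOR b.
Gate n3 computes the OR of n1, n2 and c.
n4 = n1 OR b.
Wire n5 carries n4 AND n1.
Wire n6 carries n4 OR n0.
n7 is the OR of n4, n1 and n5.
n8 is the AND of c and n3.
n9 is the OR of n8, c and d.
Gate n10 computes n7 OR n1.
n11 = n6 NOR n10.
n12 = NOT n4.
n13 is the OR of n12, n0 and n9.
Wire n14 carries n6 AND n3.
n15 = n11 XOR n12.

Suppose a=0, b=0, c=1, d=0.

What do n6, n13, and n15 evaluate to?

n6 = 1  n13 = 1  n15 = 0

n0 = NOT b = NOT 0 = 1
n1 = a OR n0 = 0 OR 1 = 1
n2 = n1 NOR b = 1 NOR 0 = 0
n3 = n1 OR n2 OR c = 1 OR 0 OR 1 = 1
n4 = n1 OR b = 1 OR 0 = 1
n5 = n4 AND n1 = 1 AND 1 = 1
n6 = n4 OR n0 = 1 OR 1 = 1
n7 = n4 OR n1 OR n5 = 1 OR 1 OR 1 = 1
n8 = c AND n3 = 1 AND 1 = 1
n9 = n8 OR c OR d = 1 OR 1 OR 0 = 1
n10 = n7 OR n1 = 1 OR 1 = 1
n11 = n6 NOR n10 = 1 NOR 1 = 0
n12 = NOT n4 = NOT 1 = 0
n13 = n12 OR n0 OR n9 = 0 OR 1 OR 1 = 1
n15 = n11 XOR n12 = 0 XOR 0 = 0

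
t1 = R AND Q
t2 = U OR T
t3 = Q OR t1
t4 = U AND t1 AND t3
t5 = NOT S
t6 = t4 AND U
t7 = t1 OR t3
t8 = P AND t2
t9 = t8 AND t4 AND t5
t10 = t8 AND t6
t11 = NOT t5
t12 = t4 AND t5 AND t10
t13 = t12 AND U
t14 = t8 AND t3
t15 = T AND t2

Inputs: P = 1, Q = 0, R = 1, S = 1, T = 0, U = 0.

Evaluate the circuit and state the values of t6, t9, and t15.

t6 = 0, t9 = 0, t15 = 0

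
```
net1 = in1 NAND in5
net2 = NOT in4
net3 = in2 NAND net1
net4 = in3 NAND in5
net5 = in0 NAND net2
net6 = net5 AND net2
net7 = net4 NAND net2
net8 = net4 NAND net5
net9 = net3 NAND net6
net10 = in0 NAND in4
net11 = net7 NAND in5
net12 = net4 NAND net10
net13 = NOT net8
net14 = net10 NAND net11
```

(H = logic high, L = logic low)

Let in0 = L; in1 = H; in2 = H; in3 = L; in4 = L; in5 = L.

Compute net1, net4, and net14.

net1 = H, net4 = H, net14 = L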